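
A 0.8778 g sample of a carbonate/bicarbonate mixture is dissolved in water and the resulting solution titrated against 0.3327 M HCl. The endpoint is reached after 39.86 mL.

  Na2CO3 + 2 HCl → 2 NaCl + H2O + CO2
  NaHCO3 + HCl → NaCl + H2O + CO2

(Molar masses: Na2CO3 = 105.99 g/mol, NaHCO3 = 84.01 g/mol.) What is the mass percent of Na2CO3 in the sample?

n(HCl) = 0.03986 × 0.3327 = 0.01326 mol
Let x = n(Na2CO3), y = n(NaHCO3).
Titrant: 2x + 1y = 0.01326;  mass: 105.99x + 84.01y = 0.8778
Solving, x = 3.809 × 10^-3 mol, y = 5.643 × 10^-3 mol
mass of Na2CO3 = 3.809 × 10^-3 × 105.99 = 0.4037 g
% Na2CO3 = 0.4037 / 0.8778 × 100 = 46.00 %

46.00 %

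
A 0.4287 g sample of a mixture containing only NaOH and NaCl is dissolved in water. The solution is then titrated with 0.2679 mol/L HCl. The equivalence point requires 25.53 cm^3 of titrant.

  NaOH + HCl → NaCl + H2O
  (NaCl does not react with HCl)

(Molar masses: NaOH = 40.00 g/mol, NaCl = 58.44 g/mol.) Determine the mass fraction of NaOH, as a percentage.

63.82 %

n(HCl) = 0.02553 × 0.2679 = 6.839 × 10^-3 mol
Let x = n(NaOH), y = n(NaCl).
Titrant: 1x = 6.839 × 10^-3;  mass: 40.00x + 58.44y = 0.4287
Solving, x = 6.839 × 10^-3 mol, y = 2.654 × 10^-3 mol
mass of NaOH = 6.839 × 10^-3 × 40.00 = 0.2736 g
% NaOH = 0.2736 / 0.4287 × 100 = 63.82 %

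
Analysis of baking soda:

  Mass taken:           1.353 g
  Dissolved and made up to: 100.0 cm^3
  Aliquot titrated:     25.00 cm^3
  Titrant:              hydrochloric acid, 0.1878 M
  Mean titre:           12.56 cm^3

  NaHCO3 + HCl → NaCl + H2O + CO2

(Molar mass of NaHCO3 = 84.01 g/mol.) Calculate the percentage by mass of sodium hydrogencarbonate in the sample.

58.58 %

n(HCl) per titration = 0.01256 × 0.1878 = 2.359 × 10^-3 mol
n(NaHCO3) in each aliquot = 2.359 × 10^-3 mol (1:1 ratio)
n(NaHCO3) in the whole flask = 2.359 × 10^-3 × 100.0/25.00 = 9.435 × 10^-3 mol
mass of NaHCO3 = 9.435 × 10^-3 × 84.01 = 0.7926 g
% NaHCO3 = 0.7926 / 1.353 × 100 = 58.58 %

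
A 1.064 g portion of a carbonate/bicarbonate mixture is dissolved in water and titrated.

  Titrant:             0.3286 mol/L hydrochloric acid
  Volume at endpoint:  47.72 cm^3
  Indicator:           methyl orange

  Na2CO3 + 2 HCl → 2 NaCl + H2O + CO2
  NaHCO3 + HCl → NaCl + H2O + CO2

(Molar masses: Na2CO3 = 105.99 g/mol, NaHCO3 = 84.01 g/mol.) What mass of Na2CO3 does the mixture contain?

n(HCl) = 0.04772 × 0.3286 = 0.01568 mol
Let x = n(Na2CO3), y = n(NaHCO3).
Titrant: 2x + 1y = 0.01568;  mass: 105.99x + 84.01y = 1.064
Solving, x = 4.084 × 10^-3 mol, y = 7.512 × 10^-3 mol
mass of Na2CO3 = 4.084 × 10^-3 × 105.99 = 0.4329 g

0.4329 g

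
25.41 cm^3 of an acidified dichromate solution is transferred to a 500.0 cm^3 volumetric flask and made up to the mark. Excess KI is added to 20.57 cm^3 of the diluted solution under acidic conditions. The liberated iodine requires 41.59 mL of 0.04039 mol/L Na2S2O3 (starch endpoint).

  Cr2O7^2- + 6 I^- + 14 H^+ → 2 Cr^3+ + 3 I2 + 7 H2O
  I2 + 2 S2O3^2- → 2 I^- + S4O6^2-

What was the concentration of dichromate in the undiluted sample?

0.2678 mol/L

n(S2O3^2-) = 0.04159 × 0.04039 = 1.680 × 10^-3 mol
n(I2) = n(S2O3^2-)/2 = 8.399 × 10^-4 mol
From the 1:3 ratio, n(Cr2O7^2-) in the aliquot = 1/3 × 8.399 × 10^-4 = 2.800 × 10^-4 mol
[Cr2O7^2-]_dilute = 2.800 × 10^-4 / 0.02057 = 0.01361 mol/L
[Cr2O7^2-]_original = 0.01361 × 500.0/25.41 = 0.2678 mol/L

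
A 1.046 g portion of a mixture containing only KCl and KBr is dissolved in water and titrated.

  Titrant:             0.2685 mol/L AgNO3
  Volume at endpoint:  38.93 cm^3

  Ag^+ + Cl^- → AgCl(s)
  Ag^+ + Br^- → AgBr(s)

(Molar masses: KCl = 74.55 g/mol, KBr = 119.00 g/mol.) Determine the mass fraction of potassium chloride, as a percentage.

n(AgNO3) = 0.03893 × 0.2685 = 0.01045 mol
Let x = n(KCl), y = n(KBr).
Titrant: 1x + 1y = 0.01045;  mass: 74.55x + 119.00y = 1.046
Solving, x = 4.452 × 10^-3 mol, y = 6.001 × 10^-3 mol
mass of KCl = 4.452 × 10^-3 × 74.55 = 0.3319 g
% KCl = 0.3319 / 1.046 × 100 = 31.73 %

31.73 %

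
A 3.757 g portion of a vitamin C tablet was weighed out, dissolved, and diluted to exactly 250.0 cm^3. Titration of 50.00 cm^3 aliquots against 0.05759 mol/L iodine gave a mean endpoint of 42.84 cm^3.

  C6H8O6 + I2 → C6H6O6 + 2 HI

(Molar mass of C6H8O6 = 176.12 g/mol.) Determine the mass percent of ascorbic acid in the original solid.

57.83 %

n(I2) per titration = 0.04284 × 0.05759 = 2.467 × 10^-3 mol
n(C6H8O6) in each aliquot = 2.467 × 10^-3 mol (1:1 ratio)
n(C6H8O6) in the whole flask = 2.467 × 10^-3 × 250.0/50.00 = 0.01234 mol
mass of C6H8O6 = 0.01234 × 176.12 = 2.173 g
% C6H8O6 = 2.173 / 3.757 × 100 = 57.83 %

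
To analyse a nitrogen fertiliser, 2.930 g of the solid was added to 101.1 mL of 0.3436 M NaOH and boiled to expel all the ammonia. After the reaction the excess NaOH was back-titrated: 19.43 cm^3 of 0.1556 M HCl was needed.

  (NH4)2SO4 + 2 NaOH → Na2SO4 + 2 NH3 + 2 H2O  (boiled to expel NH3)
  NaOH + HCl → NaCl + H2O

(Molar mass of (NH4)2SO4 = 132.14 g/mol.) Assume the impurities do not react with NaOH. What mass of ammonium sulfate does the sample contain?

2.095 g

n(NaOH) added = 0.1011 × 0.3436 = 0.03474 mol
n(HCl) used in back-titration = 0.01943 × 0.1556 = 3.023 × 10^-3 mol
n(NaOH) left over = 3.023 × 10^-3 mol (1:1 ratio)
n(NaOH) consumed by analyte = 0.03474 − 3.023 × 10^-3 = 0.03171 mol
From the 1:2 ratio, n((NH4)2SO4) = 1/2 × 0.03171 = 0.01586 mol
mass of (NH4)2SO4 = 0.01586 × 132.14 = 2.095 g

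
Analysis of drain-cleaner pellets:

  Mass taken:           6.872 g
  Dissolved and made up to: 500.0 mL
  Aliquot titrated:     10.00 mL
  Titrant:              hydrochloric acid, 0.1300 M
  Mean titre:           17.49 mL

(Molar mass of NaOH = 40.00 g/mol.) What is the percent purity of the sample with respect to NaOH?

66.17 %

NaOH + HCl → NaCl + H2O
n(HCl) per titration = 0.01749 × 0.1300 = 2.274 × 10^-3 mol
n(NaOH) in each aliquot = 2.274 × 10^-3 mol (1:1 ratio)
n(NaOH) in the whole flask = 2.274 × 10^-3 × 500.0/10.00 = 0.1137 mol
mass of NaOH = 0.1137 × 40.00 = 4.547 g
% NaOH = 4.547 / 6.872 × 100 = 66.17 %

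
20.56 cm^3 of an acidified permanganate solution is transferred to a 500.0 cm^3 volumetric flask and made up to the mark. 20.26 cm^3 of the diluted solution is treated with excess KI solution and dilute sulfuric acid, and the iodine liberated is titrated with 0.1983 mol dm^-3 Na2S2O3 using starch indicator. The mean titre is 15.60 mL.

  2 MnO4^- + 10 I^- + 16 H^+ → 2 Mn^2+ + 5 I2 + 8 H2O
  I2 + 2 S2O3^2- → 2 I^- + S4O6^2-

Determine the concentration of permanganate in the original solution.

0.7427 mol/L

n(S2O3^2-) = 0.01560 × 0.1983 = 3.093 × 10^-3 mol
n(I2) = n(S2O3^2-)/2 = 1.547 × 10^-3 mol
From the 2:5 ratio, n(MnO4^-) in the aliquot = 2/5 × 1.547 × 10^-3 = 6.187 × 10^-4 mol
[MnO4^-]_dilute = 6.187 × 10^-4 / 0.02026 = 0.03054 mol/L
[MnO4^-]_original = 0.03054 × 500.0/20.56 = 0.7427 mol/L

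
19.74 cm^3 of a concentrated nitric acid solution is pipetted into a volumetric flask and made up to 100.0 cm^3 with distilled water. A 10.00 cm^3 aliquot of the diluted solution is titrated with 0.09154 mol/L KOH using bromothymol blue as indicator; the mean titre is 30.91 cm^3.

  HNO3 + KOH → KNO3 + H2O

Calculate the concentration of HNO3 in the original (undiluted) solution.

1.433 mol/L

n(KOH) = 0.03091 × 0.09154 = 2.830 × 10^-3 mol
n(HNO3) in the aliquot = 2.830 × 10^-3 mol (1:1 ratio)
[HNO3]_dilute = 2.830 × 10^-3 / 0.01000 = 0.2830 mol/L
Dilution factor = 100.0 / 19.74 = 5.066
[HNO3]_stock = 0.2830 × 5.066 = 1.433 mol/L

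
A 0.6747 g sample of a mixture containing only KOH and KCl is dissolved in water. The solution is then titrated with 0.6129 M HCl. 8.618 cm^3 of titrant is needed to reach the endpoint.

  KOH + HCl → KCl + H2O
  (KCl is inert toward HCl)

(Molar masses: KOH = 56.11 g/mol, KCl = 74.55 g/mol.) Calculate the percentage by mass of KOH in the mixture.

n(HCl) = 0.008618 × 0.6129 = 5.282 × 10^-3 mol
Let x = n(KOH), y = n(KCl).
Titrant: 1x = 5.282 × 10^-3;  mass: 56.11x + 74.55y = 0.6747
Solving, x = 5.282 × 10^-3 mol, y = 5.075 × 10^-3 mol
mass of KOH = 5.282 × 10^-3 × 56.11 = 0.2964 g
% KOH = 0.2964 / 0.6747 × 100 = 43.93 %

43.93 %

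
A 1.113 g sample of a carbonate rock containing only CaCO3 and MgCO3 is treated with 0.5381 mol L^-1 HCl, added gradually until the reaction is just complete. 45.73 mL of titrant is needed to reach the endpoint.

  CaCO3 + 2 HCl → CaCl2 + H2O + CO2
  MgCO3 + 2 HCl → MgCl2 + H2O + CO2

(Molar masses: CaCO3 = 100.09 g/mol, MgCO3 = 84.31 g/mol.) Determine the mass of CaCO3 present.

0.4800 g

n(HCl) = 0.04573 × 0.5381 = 0.02461 mol
Let x = n(CaCO3), y = n(MgCO3).
Titrant: 2x + 2y = 0.02461;  mass: 100.09x + 84.31y = 1.113
Solving, x = 4.796 × 10^-3 mol, y = 7.508 × 10^-3 mol
mass of CaCO3 = 4.796 × 10^-3 × 100.09 = 0.4800 g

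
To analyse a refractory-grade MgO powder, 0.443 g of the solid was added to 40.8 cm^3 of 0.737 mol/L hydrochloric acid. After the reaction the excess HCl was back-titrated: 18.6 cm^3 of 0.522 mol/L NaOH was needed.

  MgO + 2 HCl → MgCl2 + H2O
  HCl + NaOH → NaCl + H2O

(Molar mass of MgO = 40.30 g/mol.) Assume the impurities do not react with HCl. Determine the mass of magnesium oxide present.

0.410 g

n(HCl) added = 0.0408 × 0.737 = 0.0301 mol
n(NaOH) used in back-titration = 0.0186 × 0.522 = 9.71 × 10^-3 mol
n(HCl) left over = 9.71 × 10^-3 mol (1:1 ratio)
n(HCl) consumed by analyte = 0.0301 − 9.71 × 10^-3 = 0.0204 mol
From the 1:2 ratio, n(MgO) = 1/2 × 0.0204 = 0.0102 mol
mass of MgO = 0.0102 × 40.30 = 0.410 g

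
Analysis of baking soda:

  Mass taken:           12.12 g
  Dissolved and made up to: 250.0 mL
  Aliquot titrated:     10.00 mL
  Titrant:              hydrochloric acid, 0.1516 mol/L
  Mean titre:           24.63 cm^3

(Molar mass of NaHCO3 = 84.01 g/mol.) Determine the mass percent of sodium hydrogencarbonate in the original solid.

NaHCO3 + HCl → NaCl + H2O + CO2
n(HCl) per titration = 0.02463 × 0.1516 = 3.734 × 10^-3 mol
n(NaHCO3) in each aliquot = 3.734 × 10^-3 mol (1:1 ratio)
n(NaHCO3) in the whole flask = 3.734 × 10^-3 × 250.0/10.00 = 0.09335 mol
mass of NaHCO3 = 0.09335 × 84.01 = 7.842 g
% NaHCO3 = 7.842 / 12.12 × 100 = 64.70 %

64.70 %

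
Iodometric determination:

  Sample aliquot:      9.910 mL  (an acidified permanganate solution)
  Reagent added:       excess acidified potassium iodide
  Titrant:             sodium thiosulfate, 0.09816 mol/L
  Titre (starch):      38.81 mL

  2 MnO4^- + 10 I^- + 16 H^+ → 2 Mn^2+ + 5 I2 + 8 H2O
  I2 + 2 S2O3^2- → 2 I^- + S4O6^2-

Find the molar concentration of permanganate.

n(S2O3^2-) = 0.03881 × 0.09816 = 3.810 × 10^-3 mol
n(I2) = n(S2O3^2-)/2 = 1.905 × 10^-3 mol
From the 2:5 ratio, n(MnO4^-) in the aliquot = 2/5 × 1.905 × 10^-3 = 7.619 × 10^-4 mol
[MnO4^-] = 7.619 × 10^-4 / 0.009910 = 0.07688 mol/L

0.07688 mol/L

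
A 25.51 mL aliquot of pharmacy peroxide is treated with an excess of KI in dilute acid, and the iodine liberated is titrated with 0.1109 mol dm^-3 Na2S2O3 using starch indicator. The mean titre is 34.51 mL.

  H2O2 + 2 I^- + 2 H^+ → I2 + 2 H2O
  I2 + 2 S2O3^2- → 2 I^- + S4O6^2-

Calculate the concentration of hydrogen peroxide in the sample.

0.07501 mol/L

n(S2O3^2-) = 0.03451 × 0.1109 = 3.827 × 10^-3 mol
n(I2) = n(S2O3^2-)/2 = 1.914 × 10^-3 mol
n(H2O2) in the aliquot = 1.914 × 10^-3 mol (1:1 ratio)
[H2O2] = 1.914 × 10^-3 / 0.02551 = 0.07501 mol/L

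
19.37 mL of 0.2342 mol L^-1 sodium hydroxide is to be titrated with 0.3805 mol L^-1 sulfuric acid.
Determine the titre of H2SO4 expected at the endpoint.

5.961 mL

2 NaOH + H2SO4 → Na2SO4 + 2 H2O
n(NaOH) = 0.01937 L × 0.2342 mol/L = 4.536 × 10^-3 mol
From the 1:2 stoichiometry, n(H2SO4) = 1/2 × 4.536 × 10^-3 = 2.268 × 10^-3 mol
V(H2SO4) = 2.268 × 10^-3 mol / 0.3805 mol/L = 0.005961 L = 5.961 mL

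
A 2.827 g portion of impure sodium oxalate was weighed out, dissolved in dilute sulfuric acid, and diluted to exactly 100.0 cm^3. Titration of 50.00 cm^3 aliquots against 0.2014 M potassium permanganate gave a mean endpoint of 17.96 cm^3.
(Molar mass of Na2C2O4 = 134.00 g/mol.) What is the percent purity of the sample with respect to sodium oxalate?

85.73 %

2 MnO4^- + 5 C2O4^2- + 16 H^+ → 2 Mn^2+ + 10 CO2 + 8 H2O
n(KMnO4) per titration = 0.01796 × 0.2014 = 3.617 × 10^-3 mol
From the 5:2 ratio, n(Na2C2O4) in each aliquot = 5/2 × 3.617 × 10^-3 = 9.043 × 10^-3 mol
n(Na2C2O4) in the whole flask = 9.043 × 10^-3 × 100.0/50.00 = 0.01809 mol
mass of Na2C2O4 = 0.01809 × 134.00 = 2.423 g
% Na2C2O4 = 2.423 / 2.827 × 100 = 85.73 %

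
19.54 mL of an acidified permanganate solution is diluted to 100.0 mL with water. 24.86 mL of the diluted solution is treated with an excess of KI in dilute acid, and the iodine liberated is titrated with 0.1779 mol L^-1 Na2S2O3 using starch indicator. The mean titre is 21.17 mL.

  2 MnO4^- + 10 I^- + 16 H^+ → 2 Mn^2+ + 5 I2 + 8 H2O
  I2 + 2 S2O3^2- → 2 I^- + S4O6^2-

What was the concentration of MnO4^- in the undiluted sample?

n(S2O3^2-) = 0.02117 × 0.1779 = 3.766 × 10^-3 mol
n(I2) = n(S2O3^2-)/2 = 1.883 × 10^-3 mol
From the 2:5 ratio, n(MnO4^-) in the aliquot = 2/5 × 1.883 × 10^-3 = 7.532 × 10^-4 mol
[MnO4^-]_dilute = 7.532 × 10^-4 / 0.02486 = 0.03030 mol/L
[MnO4^-]_original = 0.03030 × 100.0/19.54 = 0.1551 mol/L

0.1551 mol/L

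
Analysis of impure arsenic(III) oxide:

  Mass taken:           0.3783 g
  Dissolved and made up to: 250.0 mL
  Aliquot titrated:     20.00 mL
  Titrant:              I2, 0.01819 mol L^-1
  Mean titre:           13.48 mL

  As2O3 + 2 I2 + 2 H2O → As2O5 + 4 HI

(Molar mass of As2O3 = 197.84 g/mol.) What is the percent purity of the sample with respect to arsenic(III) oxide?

80.15 %

n(I2) per titration = 0.01348 × 0.01819 = 2.452 × 10^-4 mol
From the 1:2 ratio, n(As2O3) in each aliquot = 1/2 × 2.452 × 10^-4 = 1.226 × 10^-4 mol
n(As2O3) in the whole flask = 1.226 × 10^-4 × 250.0/20.00 = 1.533 × 10^-3 mol
mass of As2O3 = 1.533 × 10^-3 × 197.84 = 0.3032 g
% As2O3 = 0.3032 / 0.3783 × 100 = 80.15 %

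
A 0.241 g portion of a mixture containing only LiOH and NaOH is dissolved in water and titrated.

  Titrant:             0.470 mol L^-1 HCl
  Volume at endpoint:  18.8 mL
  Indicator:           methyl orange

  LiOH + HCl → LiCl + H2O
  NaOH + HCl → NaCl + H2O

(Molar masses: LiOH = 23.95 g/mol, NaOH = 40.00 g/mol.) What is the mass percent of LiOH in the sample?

69.6 %

n(HCl) = 0.0188 × 0.470 = 8.84 × 10^-3 mol
Let x = n(LiOH), y = n(NaOH).
Titrant: 1x + 1y = 8.84 × 10^-3;  mass: 23.95x + 40.00y = 0.241
Solving, x = 7.01 × 10^-3 mol, y = 1.83 × 10^-3 mol
mass of LiOH = 7.01 × 10^-3 × 23.95 = 0.168 g
% LiOH = 0.168 / 0.241 × 100 = 69.6 %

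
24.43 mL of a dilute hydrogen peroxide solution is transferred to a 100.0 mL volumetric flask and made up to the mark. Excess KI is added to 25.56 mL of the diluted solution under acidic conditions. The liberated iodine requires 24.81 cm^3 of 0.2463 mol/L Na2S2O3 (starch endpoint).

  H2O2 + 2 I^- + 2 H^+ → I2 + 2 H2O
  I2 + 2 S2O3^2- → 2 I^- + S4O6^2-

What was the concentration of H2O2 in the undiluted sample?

n(S2O3^2-) = 0.02481 × 0.2463 = 6.111 × 10^-3 mol
n(I2) = n(S2O3^2-)/2 = 3.055 × 10^-3 mol
n(H2O2) in the aliquot = 3.055 × 10^-3 mol (1:1 ratio)
[H2O2]_dilute = 3.055 × 10^-3 / 0.02556 = 0.1195 mol/L
[H2O2]_original = 0.1195 × 100.0/24.43 = 0.4893 mol/L

0.4893 mol/L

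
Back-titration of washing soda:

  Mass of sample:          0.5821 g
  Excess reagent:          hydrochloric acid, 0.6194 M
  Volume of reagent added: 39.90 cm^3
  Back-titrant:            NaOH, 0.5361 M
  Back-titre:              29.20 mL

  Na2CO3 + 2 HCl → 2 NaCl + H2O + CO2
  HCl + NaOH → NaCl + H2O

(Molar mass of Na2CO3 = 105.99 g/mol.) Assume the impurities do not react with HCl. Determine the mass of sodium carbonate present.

n(HCl) added = 0.03990 × 0.6194 = 0.02471 mol
n(NaOH) used in back-titration = 0.02920 × 0.5361 = 0.01565 mol
n(HCl) left over = 0.01565 mol (1:1 ratio)
n(HCl) consumed by analyte = 0.02471 − 0.01565 = 9.060 × 10^-3 mol
From the 1:2 ratio, n(Na2CO3) = 1/2 × 9.060 × 10^-3 = 4.530 × 10^-3 mol
mass of Na2CO3 = 4.530 × 10^-3 × 105.99 = 0.4801 g

0.4801 g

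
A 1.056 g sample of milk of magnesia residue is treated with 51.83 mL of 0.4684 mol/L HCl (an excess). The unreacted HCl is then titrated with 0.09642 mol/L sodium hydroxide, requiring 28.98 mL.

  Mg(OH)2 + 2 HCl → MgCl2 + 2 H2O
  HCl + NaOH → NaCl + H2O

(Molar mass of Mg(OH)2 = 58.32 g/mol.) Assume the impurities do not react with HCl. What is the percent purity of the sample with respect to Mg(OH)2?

59.32 %

n(HCl) added = 0.05183 × 0.4684 = 0.02428 mol
n(NaOH) used in back-titration = 0.02898 × 0.09642 = 2.794 × 10^-3 mol
n(HCl) left over = 2.794 × 10^-3 mol (1:1 ratio)
n(HCl) consumed by analyte = 0.02428 − 2.794 × 10^-3 = 0.02148 mol
From the 1:2 ratio, n(Mg(OH)2) = 1/2 × 0.02148 = 0.01074 mol
mass of Mg(OH)2 = 0.01074 × 58.32 = 0.6264 g
% Mg(OH)2 = 0.6264 / 1.056 × 100 = 59.32 %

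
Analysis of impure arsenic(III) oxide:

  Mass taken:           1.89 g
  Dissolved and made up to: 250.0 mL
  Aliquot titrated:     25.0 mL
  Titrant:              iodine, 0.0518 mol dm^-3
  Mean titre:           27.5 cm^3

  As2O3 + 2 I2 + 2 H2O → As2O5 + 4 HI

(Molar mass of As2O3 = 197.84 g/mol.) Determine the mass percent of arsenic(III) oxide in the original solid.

74.6 %

n(I2) per titration = 0.0275 × 0.0518 = 1.42 × 10^-3 mol
From the 1:2 ratio, n(As2O3) in each aliquot = 1/2 × 1.42 × 10^-3 = 7.12 × 10^-4 mol
n(As2O3) in the whole flask = 7.12 × 10^-4 × 250.0/25.0 = 7.12 × 10^-3 mol
mass of As2O3 = 7.12 × 10^-3 × 197.84 = 1.41 g
% As2O3 = 1.41 / 1.89 × 100 = 74.6 %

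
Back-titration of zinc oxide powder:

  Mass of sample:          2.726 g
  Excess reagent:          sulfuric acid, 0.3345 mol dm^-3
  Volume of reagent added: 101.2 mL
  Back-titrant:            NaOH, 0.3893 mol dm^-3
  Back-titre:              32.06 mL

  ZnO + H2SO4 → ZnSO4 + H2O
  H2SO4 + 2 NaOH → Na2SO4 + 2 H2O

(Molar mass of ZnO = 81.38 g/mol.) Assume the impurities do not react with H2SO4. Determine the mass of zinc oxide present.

n(H2SO4) added = 0.1012 × 0.3345 = 0.03385 mol
n(NaOH) used in back-titration = 0.03206 × 0.3893 = 0.01248 mol
From the 1:2 ratio, n(H2SO4) left over = 1/2 × 0.01248 = 6.240 × 10^-3 mol
n(H2SO4) consumed by analyte = 0.03385 − 6.240 × 10^-3 = 0.02761 mol
n(ZnO) = 0.02761 mol (1:1 ratio)
mass of ZnO = 0.02761 × 81.38 = 2.247 g

2.247 g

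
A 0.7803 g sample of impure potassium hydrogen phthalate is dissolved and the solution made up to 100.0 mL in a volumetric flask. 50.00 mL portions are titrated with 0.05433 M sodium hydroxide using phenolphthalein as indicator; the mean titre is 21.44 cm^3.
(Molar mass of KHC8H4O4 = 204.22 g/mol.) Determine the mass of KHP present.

0.4758 g

KHC8H4O4 + NaOH → KNaC8H4O4 + H2O
n(NaOH) per titration = 0.02144 × 0.05433 = 1.165 × 10^-3 mol
n(KHC8H4O4) in each aliquot = 1.165 × 10^-3 mol (1:1 ratio)
n(KHC8H4O4) in the whole flask = 1.165 × 10^-3 × 100.0/50.00 = 2.330 × 10^-3 mol
mass of KHC8H4O4 = 2.330 × 10^-3 × 204.22 = 0.4758 g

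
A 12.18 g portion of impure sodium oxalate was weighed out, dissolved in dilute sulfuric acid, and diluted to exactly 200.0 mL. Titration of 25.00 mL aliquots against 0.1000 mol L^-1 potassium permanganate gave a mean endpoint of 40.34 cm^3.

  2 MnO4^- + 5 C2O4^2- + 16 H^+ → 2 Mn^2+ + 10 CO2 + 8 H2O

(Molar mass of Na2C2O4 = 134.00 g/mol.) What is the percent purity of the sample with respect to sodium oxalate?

n(KMnO4) per titration = 0.04034 × 0.1000 = 4.034 × 10^-3 mol
From the 5:2 ratio, n(Na2C2O4) in each aliquot = 5/2 × 4.034 × 10^-3 = 0.01009 mol
n(Na2C2O4) in the whole flask = 0.01009 × 200.0/25.00 = 0.08068 mol
mass of Na2C2O4 = 0.08068 × 134.00 = 10.81 g
% Na2C2O4 = 10.81 / 12.18 × 100 = 88.76 %

88.76 %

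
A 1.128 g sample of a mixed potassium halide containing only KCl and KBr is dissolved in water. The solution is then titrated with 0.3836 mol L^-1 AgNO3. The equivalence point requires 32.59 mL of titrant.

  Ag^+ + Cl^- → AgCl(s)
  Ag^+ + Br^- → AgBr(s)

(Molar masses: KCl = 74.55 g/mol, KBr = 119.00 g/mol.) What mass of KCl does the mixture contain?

0.6032 g

n(AgNO3) = 0.03259 × 0.3836 = 0.01250 mol
Let x = n(KCl), y = n(KBr).
Titrant: 1x + 1y = 0.01250;  mass: 74.55x + 119.00y = 1.128
Solving, x = 8.092 × 10^-3 mol, y = 4.410 × 10^-3 mol
mass of KCl = 8.092 × 10^-3 × 74.55 = 0.6032 g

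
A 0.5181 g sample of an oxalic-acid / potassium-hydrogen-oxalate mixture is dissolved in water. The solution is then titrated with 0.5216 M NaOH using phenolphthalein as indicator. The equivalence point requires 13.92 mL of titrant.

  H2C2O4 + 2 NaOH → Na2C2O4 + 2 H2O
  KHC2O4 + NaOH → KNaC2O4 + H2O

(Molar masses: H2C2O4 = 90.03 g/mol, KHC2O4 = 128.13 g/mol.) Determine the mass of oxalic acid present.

n(NaOH) = 0.01392 × 0.5216 = 7.261 × 10^-3 mol
Let x = n(H2C2O4), y = n(KHC2O4).
Titrant: 2x + 1y = 7.261 × 10^-3;  mass: 90.03x + 128.13y = 0.5181
Solving, x = 2.480 × 10^-3 mol, y = 2.301 × 10^-3 mol
mass of H2C2O4 = 2.480 × 10^-3 × 90.03 = 0.2233 g

0.2233 g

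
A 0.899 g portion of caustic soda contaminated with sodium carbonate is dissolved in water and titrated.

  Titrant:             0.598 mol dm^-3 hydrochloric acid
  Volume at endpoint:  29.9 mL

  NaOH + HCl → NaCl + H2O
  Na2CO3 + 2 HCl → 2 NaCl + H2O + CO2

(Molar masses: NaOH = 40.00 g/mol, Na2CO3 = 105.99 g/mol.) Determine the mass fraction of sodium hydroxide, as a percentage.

16.6 %

n(HCl) = 0.0299 × 0.598 = 0.0179 mol
Let x = n(NaOH), y = n(Na2CO3).
Titrant: 1x + 2y = 0.0179;  mass: 40.00x + 105.99y = 0.899
Solving, x = 3.74 × 10^-3 mol, y = 7.07 × 10^-3 mol
mass of NaOH = 3.74 × 10^-3 × 40.00 = 0.149 g
% NaOH = 0.149 / 0.899 × 100 = 16.6 %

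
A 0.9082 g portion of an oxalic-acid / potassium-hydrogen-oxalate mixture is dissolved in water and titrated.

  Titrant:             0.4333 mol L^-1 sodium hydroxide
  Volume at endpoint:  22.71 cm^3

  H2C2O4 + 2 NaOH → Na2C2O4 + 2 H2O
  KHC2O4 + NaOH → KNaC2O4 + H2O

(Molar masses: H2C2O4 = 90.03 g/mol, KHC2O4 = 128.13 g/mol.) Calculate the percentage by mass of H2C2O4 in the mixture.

n(NaOH) = 0.02271 × 0.4333 = 9.840 × 10^-3 mol
Let x = n(H2C2O4), y = n(KHC2O4).
Titrant: 2x + 1y = 9.840 × 10^-3;  mass: 90.03x + 128.13y = 0.9082
Solving, x = 2.121 × 10^-3 mol, y = 5.598 × 10^-3 mol
mass of H2C2O4 = 2.121 × 10^-3 × 90.03 = 0.1910 g
% H2C2O4 = 0.1910 / 0.9082 × 100 = 21.03 %

21.03 %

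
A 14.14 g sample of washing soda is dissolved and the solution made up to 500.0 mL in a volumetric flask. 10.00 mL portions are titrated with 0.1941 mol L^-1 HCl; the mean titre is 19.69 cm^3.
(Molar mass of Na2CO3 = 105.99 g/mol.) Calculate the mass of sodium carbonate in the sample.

Na2CO3 + 2 HCl → 2 NaCl + H2O + CO2
n(HCl) per titration = 0.01969 × 0.1941 = 3.822 × 10^-3 mol
From the 1:2 ratio, n(Na2CO3) in each aliquot = 1/2 × 3.822 × 10^-3 = 1.911 × 10^-3 mol
n(Na2CO3) in the whole flask = 1.911 × 10^-3 × 500.0/10.00 = 0.09555 mol
mass of Na2CO3 = 0.09555 × 105.99 = 10.13 g

10.13 g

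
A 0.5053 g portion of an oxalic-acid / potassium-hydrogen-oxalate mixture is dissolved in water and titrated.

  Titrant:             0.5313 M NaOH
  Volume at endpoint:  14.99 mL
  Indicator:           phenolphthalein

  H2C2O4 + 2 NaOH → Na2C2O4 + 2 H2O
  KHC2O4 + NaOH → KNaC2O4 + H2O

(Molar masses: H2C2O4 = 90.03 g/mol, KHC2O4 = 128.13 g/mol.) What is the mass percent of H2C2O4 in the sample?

55.22 %

n(NaOH) = 0.01499 × 0.5313 = 7.964 × 10^-3 mol
Let x = n(H2C2O4), y = n(KHC2O4).
Titrant: 2x + 1y = 7.964 × 10^-3;  mass: 90.03x + 128.13y = 0.5053
Solving, x = 3.099 × 10^-3 mol, y = 1.766 × 10^-3 mol
mass of H2C2O4 = 3.099 × 10^-3 × 90.03 = 0.2790 g
% H2C2O4 = 0.2790 / 0.5053 × 100 = 55.22 %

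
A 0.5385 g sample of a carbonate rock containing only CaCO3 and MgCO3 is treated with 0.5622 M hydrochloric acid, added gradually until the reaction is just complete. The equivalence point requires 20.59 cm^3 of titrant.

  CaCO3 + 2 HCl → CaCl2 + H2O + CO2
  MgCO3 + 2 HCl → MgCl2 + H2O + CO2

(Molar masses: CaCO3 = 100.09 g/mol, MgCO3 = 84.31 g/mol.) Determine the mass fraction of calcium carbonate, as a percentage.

59.51 %

n(HCl) = 0.02059 × 0.5622 = 0.01158 mol
Let x = n(CaCO3), y = n(MgCO3).
Titrant: 2x + 2y = 0.01158;  mass: 100.09x + 84.31y = 0.5385
Solving, x = 3.202 × 10^-3 mol, y = 2.586 × 10^-3 mol
mass of CaCO3 = 3.202 × 10^-3 × 100.09 = 0.3205 g
% CaCO3 = 0.3205 / 0.5385 × 100 = 59.51 %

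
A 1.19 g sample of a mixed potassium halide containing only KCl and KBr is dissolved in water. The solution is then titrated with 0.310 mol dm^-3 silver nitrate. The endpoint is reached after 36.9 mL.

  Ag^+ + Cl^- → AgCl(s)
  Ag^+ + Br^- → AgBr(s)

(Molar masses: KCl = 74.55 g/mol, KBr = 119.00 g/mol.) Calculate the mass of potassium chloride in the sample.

0.287 g

n(AgNO3) = 0.0369 × 0.310 = 0.0114 mol
Let x = n(KCl), y = n(KBr).
Titrant: 1x + 1y = 0.0114;  mass: 74.55x + 119.00y = 1.19
Solving, x = 3.85 × 10^-3 mol, y = 7.59 × 10^-3 mol
mass of KCl = 3.85 × 10^-3 × 74.55 = 0.287 g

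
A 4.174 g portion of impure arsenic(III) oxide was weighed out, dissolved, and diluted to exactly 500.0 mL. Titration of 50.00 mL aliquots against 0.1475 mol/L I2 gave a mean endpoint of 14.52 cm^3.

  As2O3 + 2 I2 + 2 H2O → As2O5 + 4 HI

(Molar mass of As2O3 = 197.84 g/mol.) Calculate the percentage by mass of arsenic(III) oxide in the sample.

50.76 %

n(I2) per titration = 0.01452 × 0.1475 = 2.142 × 10^-3 mol
From the 1:2 ratio, n(As2O3) in each aliquot = 1/2 × 2.142 × 10^-3 = 1.071 × 10^-3 mol
n(As2O3) in the whole flask = 1.071 × 10^-3 × 500.0/50.00 = 0.01071 mol
mass of As2O3 = 0.01071 × 197.84 = 2.119 g
% As2O3 = 2.119 / 4.174 × 100 = 50.76 %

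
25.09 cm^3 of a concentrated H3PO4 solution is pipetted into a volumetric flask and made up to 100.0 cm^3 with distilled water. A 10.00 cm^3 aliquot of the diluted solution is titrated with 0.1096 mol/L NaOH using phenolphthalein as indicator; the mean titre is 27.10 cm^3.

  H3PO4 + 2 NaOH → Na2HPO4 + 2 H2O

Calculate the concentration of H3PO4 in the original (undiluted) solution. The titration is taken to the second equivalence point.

n(NaOH) = 0.02710 × 0.1096 = 2.970 × 10^-3 mol
From the 1:2 ratio, n(H3PO4) in the aliquot = 1/2 × 2.970 × 10^-3 = 1.485 × 10^-3 mol
[H3PO4]_dilute = 1.485 × 10^-3 / 0.01000 = 0.1485 mol/L
Dilution factor = 100.0 / 25.09 = 3.986
[H3PO4]_stock = 0.1485 × 3.986 = 0.5919 mol/L

0.5919 mol/L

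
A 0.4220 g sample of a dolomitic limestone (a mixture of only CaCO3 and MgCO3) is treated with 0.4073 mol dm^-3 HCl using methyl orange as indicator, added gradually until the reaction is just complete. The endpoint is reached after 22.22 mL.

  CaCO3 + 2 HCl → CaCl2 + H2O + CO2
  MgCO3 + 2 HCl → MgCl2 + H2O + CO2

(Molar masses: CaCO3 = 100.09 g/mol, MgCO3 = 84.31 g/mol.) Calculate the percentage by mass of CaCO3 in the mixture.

n(HCl) = 0.02222 × 0.4073 = 9.050 × 10^-3 mol
Let x = n(CaCO3), y = n(MgCO3).
Titrant: 2x + 2y = 9.050 × 10^-3;  mass: 100.09x + 84.31y = 0.4220
Solving, x = 2.566 × 10^-3 mol, y = 1.959 × 10^-3 mol
mass of CaCO3 = 2.566 × 10^-3 × 100.09 = 0.2568 g
% CaCO3 = 0.2568 / 0.4220 × 100 = 60.86 %

60.86 %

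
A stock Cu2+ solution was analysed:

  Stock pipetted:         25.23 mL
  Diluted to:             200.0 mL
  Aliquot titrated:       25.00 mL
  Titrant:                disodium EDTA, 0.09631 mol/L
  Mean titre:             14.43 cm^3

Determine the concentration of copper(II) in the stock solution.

Cu^2+ + EDTA^4- → [Cu(EDTA)]^2-
n(EDTA) = 0.01443 × 0.09631 = 1.390 × 10^-3 mol
n(Cu2+) in the aliquot = 1.390 × 10^-3 mol (1:1 ratio)
[Cu2+]_dilute = 1.390 × 10^-3 / 0.02500 = 0.05559 mol/L
Dilution factor = 200.0 / 25.23 = 7.927
[Cu2+]_stock = 0.05559 × 7.927 = 0.4407 mol/L

0.4407 mol/L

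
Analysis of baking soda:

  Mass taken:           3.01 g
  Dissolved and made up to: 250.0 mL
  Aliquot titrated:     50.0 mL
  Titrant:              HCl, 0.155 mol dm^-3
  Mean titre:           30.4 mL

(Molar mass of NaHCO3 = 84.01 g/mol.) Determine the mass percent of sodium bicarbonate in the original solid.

65.8 %

NaHCO3 + HCl → NaCl + H2O + CO2
n(HCl) per titration = 0.0304 × 0.155 = 4.71 × 10^-3 mol
n(NaHCO3) in each aliquot = 4.71 × 10^-3 mol (1:1 ratio)
n(NaHCO3) in the whole flask = 4.71 × 10^-3 × 250.0/50.0 = 0.0236 mol
mass of NaHCO3 = 0.0236 × 84.01 = 1.98 g
% NaHCO3 = 1.98 / 3.01 × 100 = 65.8 %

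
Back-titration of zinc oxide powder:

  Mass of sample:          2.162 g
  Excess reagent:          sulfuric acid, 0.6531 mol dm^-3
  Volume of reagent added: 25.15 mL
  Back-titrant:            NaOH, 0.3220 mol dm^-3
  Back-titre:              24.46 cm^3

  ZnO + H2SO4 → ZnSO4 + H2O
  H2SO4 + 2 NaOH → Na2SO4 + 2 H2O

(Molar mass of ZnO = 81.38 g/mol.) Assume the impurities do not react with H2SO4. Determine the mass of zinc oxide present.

n(H2SO4) added = 0.02515 × 0.6531 = 0.01643 mol
n(NaOH) used in back-titration = 0.02446 × 0.3220 = 7.876 × 10^-3 mol
From the 1:2 ratio, n(H2SO4) left over = 1/2 × 7.876 × 10^-3 = 3.938 × 10^-3 mol
n(H2SO4) consumed by analyte = 0.01643 − 3.938 × 10^-3 = 0.01249 mol
n(ZnO) = 0.01249 mol (1:1 ratio)
mass of ZnO = 0.01249 × 81.38 = 1.016 g

1.016 g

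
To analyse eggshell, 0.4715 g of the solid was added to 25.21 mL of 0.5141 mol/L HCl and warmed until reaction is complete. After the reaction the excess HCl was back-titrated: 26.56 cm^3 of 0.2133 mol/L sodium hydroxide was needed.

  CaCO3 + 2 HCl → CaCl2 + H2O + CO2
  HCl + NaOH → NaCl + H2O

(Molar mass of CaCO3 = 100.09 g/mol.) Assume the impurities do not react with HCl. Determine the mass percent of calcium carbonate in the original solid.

77.43 %

n(HCl) added = 0.02521 × 0.5141 = 0.01296 mol
n(NaOH) used in back-titration = 0.02656 × 0.2133 = 5.665 × 10^-3 mol
n(HCl) left over = 5.665 × 10^-3 mol (1:1 ratio)
n(HCl) consumed by analyte = 0.01296 − 5.665 × 10^-3 = 7.295 × 10^-3 mol
From the 1:2 ratio, n(CaCO3) = 1/2 × 7.295 × 10^-3 = 3.648 × 10^-3 mol
mass of CaCO3 = 3.648 × 10^-3 × 100.09 = 0.3651 g
% CaCO3 = 0.3651 / 0.4715 × 100 = 77.43 %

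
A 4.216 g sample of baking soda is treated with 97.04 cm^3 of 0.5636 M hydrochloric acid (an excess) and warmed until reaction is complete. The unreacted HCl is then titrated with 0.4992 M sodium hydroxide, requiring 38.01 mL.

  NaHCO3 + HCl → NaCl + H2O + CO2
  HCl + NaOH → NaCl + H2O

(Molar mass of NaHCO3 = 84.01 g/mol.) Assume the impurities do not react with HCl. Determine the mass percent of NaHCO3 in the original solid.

71.17 %

n(HCl) added = 0.09704 × 0.5636 = 0.05469 mol
n(NaOH) used in back-titration = 0.03801 × 0.4992 = 0.01897 mol
n(HCl) left over = 0.01897 mol (1:1 ratio)
n(HCl) consumed by analyte = 0.05469 − 0.01897 = 0.03572 mol
n(NaHCO3) = 0.03572 mol (1:1 ratio)
mass of NaHCO3 = 0.03572 × 84.01 = 3.001 g
% NaHCO3 = 3.001 / 4.216 × 100 = 71.17 %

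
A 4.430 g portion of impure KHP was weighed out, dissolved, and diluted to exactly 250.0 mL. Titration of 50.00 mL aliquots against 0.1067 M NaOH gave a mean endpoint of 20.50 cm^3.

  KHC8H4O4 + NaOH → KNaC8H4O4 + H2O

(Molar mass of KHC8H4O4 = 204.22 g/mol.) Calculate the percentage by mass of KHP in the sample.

n(NaOH) per titration = 0.02050 × 0.1067 = 2.187 × 10^-3 mol
n(KHC8H4O4) in each aliquot = 2.187 × 10^-3 mol (1:1 ratio)
n(KHC8H4O4) in the whole flask = 2.187 × 10^-3 × 250.0/50.00 = 0.01094 mol
mass of KHC8H4O4 = 0.01094 × 204.22 = 2.234 g
% KHC8H4O4 = 2.234 / 4.430 × 100 = 50.42 %

50.42 %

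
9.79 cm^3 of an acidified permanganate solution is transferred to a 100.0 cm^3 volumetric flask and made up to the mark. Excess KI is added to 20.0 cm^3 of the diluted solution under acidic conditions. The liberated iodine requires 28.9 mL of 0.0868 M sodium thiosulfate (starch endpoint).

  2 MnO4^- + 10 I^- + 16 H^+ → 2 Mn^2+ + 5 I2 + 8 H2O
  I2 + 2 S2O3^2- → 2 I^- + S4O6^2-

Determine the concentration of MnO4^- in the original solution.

0.256 M

n(S2O3^2-) = 0.0289 × 0.0868 = 2.51 × 10^-3 mol
n(I2) = n(S2O3^2-)/2 = 1.25 × 10^-3 mol
From the 2:5 ratio, n(MnO4^-) in the aliquot = 2/5 × 1.25 × 10^-3 = 5.02 × 10^-4 mol
[MnO4^-]_dilute = 5.02 × 10^-4 / 0.0200 = 0.0251 mol/L
[MnO4^-]_original = 0.0251 × 100.0/9.79 = 0.256 mol/L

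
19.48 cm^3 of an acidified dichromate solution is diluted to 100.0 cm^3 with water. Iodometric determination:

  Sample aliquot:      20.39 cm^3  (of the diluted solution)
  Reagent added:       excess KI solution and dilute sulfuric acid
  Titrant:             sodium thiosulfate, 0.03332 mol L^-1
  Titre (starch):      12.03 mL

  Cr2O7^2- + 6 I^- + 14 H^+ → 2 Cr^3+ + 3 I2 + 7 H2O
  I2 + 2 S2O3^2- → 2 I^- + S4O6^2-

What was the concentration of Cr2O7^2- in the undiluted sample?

n(S2O3^2-) = 0.01203 × 0.03332 = 4.008 × 10^-4 mol
n(I2) = n(S2O3^2-)/2 = 2.004 × 10^-4 mol
From the 1:3 ratio, n(Cr2O7^2-) in the aliquot = 1/3 × 2.004 × 10^-4 = 6.681 × 10^-5 mol
[Cr2O7^2-]_dilute = 6.681 × 10^-5 / 0.02039 = 0.003276 mol/L
[Cr2O7^2-]_original = 0.003276 × 100.0/19.48 = 0.01682 mol/L

0.01682 mol/L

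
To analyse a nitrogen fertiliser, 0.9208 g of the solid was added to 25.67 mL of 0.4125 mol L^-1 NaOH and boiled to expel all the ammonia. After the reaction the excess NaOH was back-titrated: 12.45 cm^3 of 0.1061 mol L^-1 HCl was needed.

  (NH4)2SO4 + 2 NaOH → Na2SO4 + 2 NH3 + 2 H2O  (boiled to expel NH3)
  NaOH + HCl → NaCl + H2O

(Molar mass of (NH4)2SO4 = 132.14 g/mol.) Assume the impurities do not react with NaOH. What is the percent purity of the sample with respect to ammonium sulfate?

66.50 %

n(NaOH) added = 0.02567 × 0.4125 = 0.01059 mol
n(HCl) used in back-titration = 0.01245 × 0.1061 = 1.321 × 10^-3 mol
n(NaOH) left over = 1.321 × 10^-3 mol (1:1 ratio)
n(NaOH) consumed by analyte = 0.01059 − 1.321 × 10^-3 = 9.268 × 10^-3 mol
From the 1:2 ratio, n((NH4)2SO4) = 1/2 × 9.268 × 10^-3 = 4.634 × 10^-3 mol
mass of (NH4)2SO4 = 4.634 × 10^-3 × 132.14 = 0.6123 g
% (NH4)2SO4 = 0.6123 / 0.9208 × 100 = 66.50 %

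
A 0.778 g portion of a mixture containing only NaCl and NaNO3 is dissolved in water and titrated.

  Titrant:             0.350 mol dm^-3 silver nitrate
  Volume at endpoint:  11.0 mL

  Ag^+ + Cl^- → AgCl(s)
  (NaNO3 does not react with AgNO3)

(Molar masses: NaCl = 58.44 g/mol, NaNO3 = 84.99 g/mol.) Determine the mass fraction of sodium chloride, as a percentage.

28.9 %

n(AgNO3) = 0.0110 × 0.350 = 3.85 × 10^-3 mol
Let x = n(NaCl), y = n(NaNO3).
Titrant: 1x = 3.85 × 10^-3;  mass: 58.44x + 84.99y = 0.778
Solving, x = 3.85 × 10^-3 mol, y = 6.51 × 10^-3 mol
mass of NaCl = 3.85 × 10^-3 × 58.44 = 0.225 g
% NaCl = 0.225 / 0.778 × 100 = 28.9 %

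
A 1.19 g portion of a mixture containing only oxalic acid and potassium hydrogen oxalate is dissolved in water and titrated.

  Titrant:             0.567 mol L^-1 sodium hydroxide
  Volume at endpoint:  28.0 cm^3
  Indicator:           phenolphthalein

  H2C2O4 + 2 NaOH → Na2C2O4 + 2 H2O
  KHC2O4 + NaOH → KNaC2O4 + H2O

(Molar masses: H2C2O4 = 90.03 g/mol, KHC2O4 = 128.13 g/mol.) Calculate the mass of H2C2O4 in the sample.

n(NaOH) = 0.0280 × 0.567 = 0.0159 mol
Let x = n(H2C2O4), y = n(KHC2O4).
Titrant: 2x + 1y = 0.0159;  mass: 90.03x + 128.13y = 1.19
Solving, x = 5.08 × 10^-3 mol, y = 5.72 × 10^-3 mol
mass of H2C2O4 = 5.08 × 10^-3 × 90.03 = 0.457 g

0.457 g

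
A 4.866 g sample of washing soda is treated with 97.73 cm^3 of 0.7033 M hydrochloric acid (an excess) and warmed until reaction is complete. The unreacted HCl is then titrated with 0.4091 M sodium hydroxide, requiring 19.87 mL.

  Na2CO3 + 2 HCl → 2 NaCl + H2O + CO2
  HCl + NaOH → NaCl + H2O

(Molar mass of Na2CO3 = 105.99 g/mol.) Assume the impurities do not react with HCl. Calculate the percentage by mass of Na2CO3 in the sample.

66.00 %

n(HCl) added = 0.09773 × 0.7033 = 0.06873 mol
n(NaOH) used in back-titration = 0.01987 × 0.4091 = 8.129 × 10^-3 mol
n(HCl) left over = 8.129 × 10^-3 mol (1:1 ratio)
n(HCl) consumed by analyte = 0.06873 − 8.129 × 10^-3 = 0.06060 mol
From the 1:2 ratio, n(Na2CO3) = 1/2 × 0.06060 = 0.03030 mol
mass of Na2CO3 = 0.03030 × 105.99 = 3.212 g
% Na2CO3 = 3.212 / 4.866 × 100 = 66.00 %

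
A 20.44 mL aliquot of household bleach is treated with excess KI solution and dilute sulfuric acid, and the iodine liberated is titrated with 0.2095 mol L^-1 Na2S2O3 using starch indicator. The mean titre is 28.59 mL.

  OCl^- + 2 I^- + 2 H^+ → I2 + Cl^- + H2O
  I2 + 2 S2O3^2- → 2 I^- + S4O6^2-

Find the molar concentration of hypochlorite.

0.1465 mol/L

n(S2O3^2-) = 0.02859 × 0.2095 = 5.990 × 10^-3 mol
n(I2) = n(S2O3^2-)/2 = 2.995 × 10^-3 mol
n(OCl^-) in the aliquot = 2.995 × 10^-3 mol (1:1 ratio)
[OCl^-] = 2.995 × 10^-3 / 0.02044 = 0.1465 mol/L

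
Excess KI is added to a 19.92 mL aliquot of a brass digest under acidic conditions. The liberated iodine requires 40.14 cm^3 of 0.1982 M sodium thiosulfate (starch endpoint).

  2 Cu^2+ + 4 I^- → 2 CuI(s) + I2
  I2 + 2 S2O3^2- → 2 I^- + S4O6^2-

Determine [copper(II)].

n(S2O3^2-) = 0.04014 × 0.1982 = 7.956 × 10^-3 mol
n(I2) = n(S2O3^2-)/2 = 3.978 × 10^-3 mol
From the 2:1 ratio, n(Cu2+) in the aliquot = 2/1 × 3.978 × 10^-3 = 7.956 × 10^-3 mol
[Cu2+] = 7.956 × 10^-3 / 0.01992 = 0.3994 mol/L

0.3994 M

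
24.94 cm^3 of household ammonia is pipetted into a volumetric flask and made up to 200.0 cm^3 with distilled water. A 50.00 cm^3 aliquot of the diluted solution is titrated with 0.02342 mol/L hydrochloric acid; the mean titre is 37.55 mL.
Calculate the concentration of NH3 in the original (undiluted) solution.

0.1410 mol/L

NH3 + HCl → NH4Cl
n(HCl) = 0.03755 × 0.02342 = 8.794 × 10^-4 mol
n(NH3) in the aliquot = 8.794 × 10^-4 mol (1:1 ratio)
[NH3]_dilute = 8.794 × 10^-4 / 0.05000 = 0.01759 mol/L
Dilution factor = 200.0 / 24.94 = 8.019
[NH3]_stock = 0.01759 × 8.019 = 0.1410 mol/L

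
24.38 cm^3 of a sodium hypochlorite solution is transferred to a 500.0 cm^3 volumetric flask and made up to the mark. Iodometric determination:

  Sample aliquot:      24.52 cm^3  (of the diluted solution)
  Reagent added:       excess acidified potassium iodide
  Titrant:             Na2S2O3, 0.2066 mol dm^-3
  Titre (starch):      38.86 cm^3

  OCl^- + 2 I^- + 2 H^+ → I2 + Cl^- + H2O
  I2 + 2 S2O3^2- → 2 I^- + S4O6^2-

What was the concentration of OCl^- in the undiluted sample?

n(S2O3^2-) = 0.03886 × 0.2066 = 8.028 × 10^-3 mol
n(I2) = n(S2O3^2-)/2 = 4.014 × 10^-3 mol
n(OCl^-) in the aliquot = 4.014 × 10^-3 mol (1:1 ratio)
[OCl^-]_dilute = 4.014 × 10^-3 / 0.02452 = 0.1637 mol/L
[OCl^-]_original = 0.1637 × 500.0/24.38 = 3.358 mol/L

3.358 mol/L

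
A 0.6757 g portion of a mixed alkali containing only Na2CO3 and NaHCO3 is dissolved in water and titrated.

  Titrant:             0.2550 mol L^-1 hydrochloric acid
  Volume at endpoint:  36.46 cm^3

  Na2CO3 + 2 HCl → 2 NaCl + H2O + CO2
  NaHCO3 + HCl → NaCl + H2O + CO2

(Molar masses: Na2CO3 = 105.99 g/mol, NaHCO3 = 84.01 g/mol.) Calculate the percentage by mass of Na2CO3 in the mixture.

26.64 %

n(HCl) = 0.03646 × 0.2550 = 9.297 × 10^-3 mol
Let x = n(Na2CO3), y = n(NaHCO3).
Titrant: 2x + 1y = 9.297 × 10^-3;  mass: 105.99x + 84.01y = 0.6757
Solving, x = 1.699 × 10^-3 mol, y = 5.900 × 10^-3 mol
mass of Na2CO3 = 1.699 × 10^-3 × 105.99 = 0.1800 g
% Na2CO3 = 0.1800 / 0.6757 × 100 = 26.64 %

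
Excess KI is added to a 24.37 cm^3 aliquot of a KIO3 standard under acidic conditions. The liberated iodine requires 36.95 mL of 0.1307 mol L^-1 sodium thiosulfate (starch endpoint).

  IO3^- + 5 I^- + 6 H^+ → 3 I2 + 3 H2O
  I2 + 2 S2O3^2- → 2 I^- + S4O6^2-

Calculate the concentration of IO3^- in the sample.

0.03303 mol/L

n(S2O3^2-) = 0.03695 × 0.1307 = 4.829 × 10^-3 mol
n(I2) = n(S2O3^2-)/2 = 2.415 × 10^-3 mol
From the 1:3 ratio, n(IO3^-) in the aliquot = 1/3 × 2.415 × 10^-3 = 8.049 × 10^-4 mol
[IO3^-] = 8.049 × 10^-4 / 0.02437 = 0.03303 mol/L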